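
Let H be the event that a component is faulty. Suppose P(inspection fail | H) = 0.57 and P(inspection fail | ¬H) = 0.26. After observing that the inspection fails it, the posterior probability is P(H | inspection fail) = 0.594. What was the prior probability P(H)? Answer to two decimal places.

In odds form, posterior odds = prior odds × likelihood ratio, so prior odds = posterior odds ÷ LR.
Posterior odds = 0.594/(1−0.594) = 1.4631. LR = 0.57/0.26 = 2.1923.
Prior odds = 1.4631/2.1923 = 0.6674, so P(H) = 0.6674/(1+0.6674) ≈ 0.40.

P(H) = 0.40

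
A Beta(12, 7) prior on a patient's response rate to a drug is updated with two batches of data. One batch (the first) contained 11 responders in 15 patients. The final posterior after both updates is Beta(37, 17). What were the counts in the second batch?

14 responders and 6 non-responders

Sequential conjugate updates are equivalent to a single update on the pooled data, so total successes = posterior α − prior α and total failures = posterior β − prior β.
Total across both batches: 37−12=25 responders, 17−7=10 non-responders.
Subtract the first batch: 25−11=14 responders and 10−4=6 non-responders.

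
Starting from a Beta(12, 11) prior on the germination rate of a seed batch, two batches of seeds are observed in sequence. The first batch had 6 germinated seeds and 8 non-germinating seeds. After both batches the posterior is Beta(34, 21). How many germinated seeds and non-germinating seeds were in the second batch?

Sequential conjugate updates are equivalent to a single update on the pooled data, so total successes = posterior α − prior α and total failures = posterior β − prior β.
Total across both batches: 34−12=22 germinated seeds, 21−11=10 non-germinating seeds.
Subtract the first batch: 22−6=16 germinated seeds and 10−8=2 non-germinating seeds.

16 germinated seeds and 2 non-germinating seeds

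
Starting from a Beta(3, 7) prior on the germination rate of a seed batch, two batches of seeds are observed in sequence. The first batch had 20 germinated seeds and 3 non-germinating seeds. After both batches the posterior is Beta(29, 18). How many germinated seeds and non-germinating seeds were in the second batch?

Sequential conjugate updates are equivalent to a single update on the pooled data, so total successes = posterior α − prior α and total failures = posterior β − prior β.
Total across both batches: 29−3=26 germinated seeds, 18−7=11 non-germinating seeds.
Subtract the first batch: 26−20=6 germinated seeds and 11−3=8 non-germinating seeds.

6 germinated seeds and 8 non-germinating seeds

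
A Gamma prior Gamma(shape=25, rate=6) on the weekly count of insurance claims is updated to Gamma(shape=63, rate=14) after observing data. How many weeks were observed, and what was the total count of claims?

n = 8 weeks with total 38 claims

A Gamma(α, β) prior (rate parametrization) on a Poisson rate with n observations summing to S gives posterior Gamma(α+S, β+n).
Matching: Σxᵢ = 63 − 25 = 38 and n = 14 − 6 = 8.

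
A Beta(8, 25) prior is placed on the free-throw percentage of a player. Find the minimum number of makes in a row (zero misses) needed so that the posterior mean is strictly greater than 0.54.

k = 22

After k makes and 0 misses the posterior is Beta(8+k, 25), with mean (8+k)/(8+25+k).
Set (8+k)/(33+k) > 0.54 and solve: k > (0.54·33 − 8)/(1 − 0.54) = 21.348.
The smallest integer exceeding 21.348 is 22.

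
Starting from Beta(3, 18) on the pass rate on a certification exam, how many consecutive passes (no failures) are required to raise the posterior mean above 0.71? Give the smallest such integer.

k = 42

After k passes and 0 failures the posterior is Beta(3+k, 18), with mean (3+k)/(3+18+k).
Set (3+k)/(21+k) > 0.71 and solve: k > (0.71·21 − 3)/(1 − 0.71) = 41.069.
The smallest integer exceeding 41.069 is 42, and checking k=42: (45)/(63) = 0.7143 > 0.71.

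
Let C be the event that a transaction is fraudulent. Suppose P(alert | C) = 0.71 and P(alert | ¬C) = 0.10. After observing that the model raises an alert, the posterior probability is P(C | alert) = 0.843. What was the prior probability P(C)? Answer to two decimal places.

P(C) = 0.43

In odds form, posterior odds = prior odds × likelihood ratio, so prior odds = posterior odds ÷ LR.
Posterior odds = 0.843/(1−0.843) = 5.3694. LR = 0.71/0.10 = 7.1000.
Prior odds = 5.3694/7.1000 = 0.7563, so P(C) = 0.7563/(1+0.7563) ≈ 0.43.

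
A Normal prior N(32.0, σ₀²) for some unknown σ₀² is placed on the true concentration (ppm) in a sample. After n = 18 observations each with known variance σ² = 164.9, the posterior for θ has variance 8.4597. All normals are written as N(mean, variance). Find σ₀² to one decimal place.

Posterior precision equals prior precision plus data precision: 1/σ_n² = 1/σ₀² + n/σ².
So 1/σ₀² = 1/8.4597 − 18/164.9 = 0.118208 − 0.109157 = 0.009051.
Hence σ₀² = 1/0.009051 ≈ 110.5.

σ₀² = 110.5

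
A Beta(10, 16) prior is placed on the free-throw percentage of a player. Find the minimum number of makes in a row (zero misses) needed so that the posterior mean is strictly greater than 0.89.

k = 120

After k makes and 0 misses the posterior is Beta(10+k, 16), with mean (10+k)/(10+16+k).
Set (10+k)/(26+k) > 0.89 and solve: k > (0.89·26 − 10)/(1 − 0.89) = 119.455.
The smallest integer exceeding 119.455 is 120, and checking k=120: (130)/(146) = 0.8904 > 0.89.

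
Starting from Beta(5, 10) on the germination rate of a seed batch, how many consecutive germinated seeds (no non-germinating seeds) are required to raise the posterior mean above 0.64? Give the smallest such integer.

k = 13

After k germinated seeds and 0 non-germinating seeds the posterior is Beta(5+k, 10), with mean (5+k)/(5+10+k).
Set (5+k)/(15+k) > 0.64 and solve: k > (0.64·15 − 5)/(1 − 0.64) = 12.778.
The smallest integer exceeding 12.778 is 13.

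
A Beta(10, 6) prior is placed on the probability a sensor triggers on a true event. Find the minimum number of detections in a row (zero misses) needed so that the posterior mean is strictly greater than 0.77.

k = 11

After k detections and 0 misses the posterior is Beta(10+k, 6), with mean (10+k)/(10+6+k).
Set (10+k)/(16+k) > 0.77 and solve: k > (0.77·16 − 10)/(1 − 0.77) = 10.087.
The smallest integer exceeding 10.087 is 11.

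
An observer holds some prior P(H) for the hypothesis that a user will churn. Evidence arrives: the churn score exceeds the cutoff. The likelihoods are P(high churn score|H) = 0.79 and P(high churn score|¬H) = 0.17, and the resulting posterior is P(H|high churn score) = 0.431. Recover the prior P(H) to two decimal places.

P(H) = 0.14

Bayes' rule in odds form gives O(H|E) = O(H)·[P(E|H)/P(E|¬H)], hence O(H) = O(H|E)/LR.
Posterior odds = 0.431/(1−0.431) = 0.7575. LR = 0.79/0.17 = 4.6471.
Prior odds = 0.7575/4.6471 = 0.1630, so P(H) = 0.1630/(1+0.1630) ≈ 0.14.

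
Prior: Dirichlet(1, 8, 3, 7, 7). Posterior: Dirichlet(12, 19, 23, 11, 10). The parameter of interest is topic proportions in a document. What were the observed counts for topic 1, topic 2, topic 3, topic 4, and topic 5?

For a Dirichlet(α) prior with multinomial counts c, the posterior is Dirichlet(α + c) componentwise.
Counts are posterior − prior componentwise: 12−1=11, 19−8=11, 23−3=20, 11−7=4, 10−7=3.

counts (11, 11, 20, 4, 3)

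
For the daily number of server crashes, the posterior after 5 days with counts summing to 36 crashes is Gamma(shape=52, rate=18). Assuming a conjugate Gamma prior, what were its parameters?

A Gamma(α, β) prior (rate parametrization) on a Poisson rate with n observations summing to S gives posterior Gamma(α+S, β+n).
So α = 52 − 36 = 16 and β = 18 − 5 = 13.

Gamma(shape=16, rate=13)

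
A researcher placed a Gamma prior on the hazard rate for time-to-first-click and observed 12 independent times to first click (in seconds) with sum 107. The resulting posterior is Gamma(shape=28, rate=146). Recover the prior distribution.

For an exponential likelihood with a Gamma(α, β) prior on the rate, n observations with total T give posterior Gamma(α+n, β+T).
So α = 28 − 12 = 16 and β = 146 − 107 = 39.

Gamma(shape=16, rate=39)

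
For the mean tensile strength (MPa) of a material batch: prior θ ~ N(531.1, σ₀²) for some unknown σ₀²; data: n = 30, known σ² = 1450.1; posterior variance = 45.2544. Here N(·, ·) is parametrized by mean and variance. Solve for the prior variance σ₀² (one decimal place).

σ₀² = 709.7

Posterior precision equals prior precision plus data precision: 1/σ_n² = 1/σ₀² + n/σ².
So 1/σ₀² = 1/45.2544 − 30/1450.1 = 0.022097 − 0.020688 = 0.001409.
Hence σ₀² = 1/0.001409 ≈ 709.7.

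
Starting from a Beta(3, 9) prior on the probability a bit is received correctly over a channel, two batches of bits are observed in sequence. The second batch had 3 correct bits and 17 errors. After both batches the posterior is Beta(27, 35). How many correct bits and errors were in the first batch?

21 correct bits and 9 errors

Sequential conjugate updates are equivalent to a single update on the pooled data, so total successes = posterior α − prior α and total failures = posterior β − prior β.
Total across both batches: 27−3=24 correct bits, 35−9=26 errors.
Subtract the second batch: 24−3=21 correct bits and 26−17=9 errors.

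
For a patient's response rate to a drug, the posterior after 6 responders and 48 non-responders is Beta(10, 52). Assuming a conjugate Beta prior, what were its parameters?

Beta is conjugate to the binomial likelihood: posterior = Beta(α+s, β+f).
So α = 10 − 6 = 4 and β = 52 − 48 = 4.

Beta(4, 4)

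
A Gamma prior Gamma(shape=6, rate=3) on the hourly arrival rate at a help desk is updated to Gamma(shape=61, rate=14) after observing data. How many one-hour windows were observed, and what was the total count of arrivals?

A Gamma(α, β) prior (rate parametrization) on a Poisson rate with n observations summing to S gives posterior Gamma(α+S, β+n).
Matching: Σxᵢ = 61 − 6 = 55 and n = 14 − 3 = 11.

n = 11 one-hour windows with total 55 arrivals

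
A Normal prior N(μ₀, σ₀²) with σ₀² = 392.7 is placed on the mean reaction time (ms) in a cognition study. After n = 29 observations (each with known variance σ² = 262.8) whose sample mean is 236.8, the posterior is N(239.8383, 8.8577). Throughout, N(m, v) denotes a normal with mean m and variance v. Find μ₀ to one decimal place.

With known observation variance, the Normal–Normal posterior has precision τ_n = τ₀ + n/σ² and mean μ_n = (τ₀μ₀ + (n/σ²)x̄)/τ_n.
Here τ₀ = 1/392.7 = 0.002546 and τ_data = 29/262.8 = 0.110350, so τ_n = 0.112896.
Rearranging for μ₀: μ₀ = (μ_n·τ_n − τ_data·x̄)/τ₀ = (239.8383·0.112896 − 0.110350·236.8) / 0.002546 = 0.945905/0.002546 ≈ 371.5.

μ₀ = 371.5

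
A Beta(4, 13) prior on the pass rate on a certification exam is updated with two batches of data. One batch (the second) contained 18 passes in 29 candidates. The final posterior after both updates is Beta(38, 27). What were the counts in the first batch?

16 passes and 3 failures

Sequential conjugate updates are equivalent to a single update on the pooled data, so total successes = posterior α − prior α and total failures = posterior β − prior β.
Total across both batches: 38−4=34 passes, 27−13=14 failures.
Subtract the second batch: 34−18=16 passes and 14−11=3 failures.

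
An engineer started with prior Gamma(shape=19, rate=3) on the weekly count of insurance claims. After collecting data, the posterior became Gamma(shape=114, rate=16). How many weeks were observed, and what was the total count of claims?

n = 13 weeks with total 95 claims

Gamma–Poisson conjugacy: posterior shape = α + Σxᵢ, posterior rate = β + n.
Matching: Σxᵢ = 114 − 19 = 95 and n = 16 − 3 = 13.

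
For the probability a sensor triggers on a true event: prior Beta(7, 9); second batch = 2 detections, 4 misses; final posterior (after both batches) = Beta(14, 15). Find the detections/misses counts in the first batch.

5 detections and 2 misses

Sequential conjugate updates are equivalent to a single update on the pooled data, so total successes = posterior α − prior α and total failures = posterior β − prior β.
Total across both batches: 14−7=7 detections, 15−9=6 misses.
Subtract the second batch: 7−2=5 detections and 6−4=2 misses.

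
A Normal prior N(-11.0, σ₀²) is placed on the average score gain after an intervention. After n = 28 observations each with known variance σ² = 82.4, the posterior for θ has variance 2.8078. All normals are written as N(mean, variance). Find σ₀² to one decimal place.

σ₀² = 61.2

For the Normal–Normal model with known σ², precisions add: τ_n = τ₀ + n/σ².
So 1/σ₀² = 1/2.8078 − 28/82.4 = 0.356151 − 0.339806 = 0.016345.
Hence σ₀² = 1/0.016345 ≈ 61.2.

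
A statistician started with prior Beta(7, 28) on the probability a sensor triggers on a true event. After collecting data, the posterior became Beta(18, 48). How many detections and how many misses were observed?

Beta is conjugate to the binomial likelihood: posterior = Beta(α+s, β+f).
So s = 18 − 7 = 11 and f = 48 − 28 = 20.

11 detections and 20 misses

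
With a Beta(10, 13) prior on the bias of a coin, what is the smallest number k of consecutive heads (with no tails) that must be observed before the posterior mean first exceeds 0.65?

After k heads and 0 tails the posterior is Beta(10+k, 13), with mean (10+k)/(10+13+k).
Set (10+k)/(23+k) > 0.65 and solve: k > (0.65·23 − 10)/(1 − 0.65) = 14.143.
The smallest integer exceeding 14.143 is 15.

k = 15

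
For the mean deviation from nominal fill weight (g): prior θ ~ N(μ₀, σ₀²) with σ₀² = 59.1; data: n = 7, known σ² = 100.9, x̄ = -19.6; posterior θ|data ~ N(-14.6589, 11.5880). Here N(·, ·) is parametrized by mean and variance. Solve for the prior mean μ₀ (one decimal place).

μ₀ = 5.6

With known observation variance, the Normal–Normal posterior has precision τ_n = τ₀ + n/σ² and mean μ_n = (τ₀μ₀ + (n/σ²)x̄)/τ_n.
Here τ₀ = 1/59.1 = 0.016920 and τ_data = 7/100.9 = 0.069376, so τ_n = 0.086296.
Rearranging for μ₀: μ₀ = (μ_n·τ_n − τ_data·x̄)/τ₀ = (-14.6589·0.086296 − 0.069376·-19.6) / 0.016920 = 0.094765/0.016920 ≈ 5.6.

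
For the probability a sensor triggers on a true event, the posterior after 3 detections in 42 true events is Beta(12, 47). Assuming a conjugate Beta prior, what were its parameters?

A Beta(a, b) prior with s successes and f failures in binomial data gives a Beta(a+s, b+f) posterior.
Subtract the data counts: 12−3=9, 47−39=8.

Beta(9, 8)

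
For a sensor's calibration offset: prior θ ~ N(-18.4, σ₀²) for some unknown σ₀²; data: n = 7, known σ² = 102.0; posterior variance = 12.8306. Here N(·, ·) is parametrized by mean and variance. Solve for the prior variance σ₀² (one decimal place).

σ₀² = 107.4

For the Normal–Normal model with known σ², precisions add: τ_n = τ₀ + n/σ².
So 1/σ₀² = 1/12.8306 − 7/102.0 = 0.077939 − 0.068627 = 0.009312.
Hence σ₀² = 1/0.009312 ≈ 107.4.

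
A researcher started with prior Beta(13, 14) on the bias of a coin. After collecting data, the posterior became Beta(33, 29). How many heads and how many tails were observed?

20 heads and 15 tails

A Beta(a, b) prior with s successes and f failures in binomial data gives a Beta(a+s, b+f) posterior.
Match parameters: s=33−13=20, f=29−14=15.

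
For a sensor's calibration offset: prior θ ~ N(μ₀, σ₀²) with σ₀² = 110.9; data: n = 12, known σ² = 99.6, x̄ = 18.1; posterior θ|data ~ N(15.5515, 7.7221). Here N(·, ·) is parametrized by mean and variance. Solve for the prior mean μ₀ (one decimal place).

With known observation variance, the Normal–Normal posterior has precision τ_n = τ₀ + n/σ² and mean μ_n = (τ₀μ₀ + (n/σ²)x̄)/τ_n.
Here τ₀ = 1/110.9 = 0.009017 and τ_data = 12/99.6 = 0.120482, so τ_n = 0.129499.
Rearranging for μ₀: μ₀ = (μ_n·τ_n − τ_data·x̄)/τ₀ = (15.5515·0.129499 − 0.120482·18.1) / 0.009017 = -0.166821/0.009017 ≈ -18.5.

μ₀ = -18.5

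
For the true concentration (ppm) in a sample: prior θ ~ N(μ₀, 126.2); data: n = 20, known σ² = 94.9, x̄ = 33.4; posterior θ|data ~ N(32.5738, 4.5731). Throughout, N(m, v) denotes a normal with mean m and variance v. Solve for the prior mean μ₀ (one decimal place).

μ₀ = 10.6

With known observation variance, the Normal–Normal posterior has precision τ_n = τ₀ + n/σ² and mean μ_n = (τ₀μ₀ + (n/σ²)x̄)/τ_n.
Here τ₀ = 1/126.2 = 0.007924 and τ_data = 20/94.9 = 0.210748, so τ_n = 0.218672.
Rearranging for μ₀: μ₀ = (μ_n·τ_n − τ_data·x̄)/τ₀ = (32.5738·0.218672 − 0.210748·33.4) / 0.007924 = 0.083995/0.007924 ≈ 10.6.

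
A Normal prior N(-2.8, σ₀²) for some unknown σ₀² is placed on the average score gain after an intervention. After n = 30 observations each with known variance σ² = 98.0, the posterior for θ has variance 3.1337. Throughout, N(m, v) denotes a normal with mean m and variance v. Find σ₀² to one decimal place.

Posterior precision equals prior precision plus data precision: 1/σ_n² = 1/σ₀² + n/σ².
So 1/σ₀² = 1/3.1337 − 30/98.0 = 0.319112 − 0.306122 = 0.012990.
Hence σ₀² = 1/0.012990 ≈ 77.0.

σ₀² = 77.0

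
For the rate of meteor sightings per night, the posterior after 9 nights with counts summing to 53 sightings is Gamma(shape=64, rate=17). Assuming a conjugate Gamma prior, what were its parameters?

Gamma(shape=11, rate=8)

A Gamma(α, β) prior (rate parametrization) on a Poisson rate with n observations summing to S gives posterior Gamma(α+S, β+n).
So α = 64 − 53 = 11 and β = 17 − 9 = 8.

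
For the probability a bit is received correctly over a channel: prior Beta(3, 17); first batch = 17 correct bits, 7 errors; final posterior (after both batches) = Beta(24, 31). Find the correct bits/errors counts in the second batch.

Sequential conjugate updates are equivalent to a single update on the pooled data, so total successes = posterior α − prior α and total failures = posterior β − prior β.
Total across both batches: 24−3=21 correct bits, 31−17=14 errors.
Subtract the first batch: 21−17=4 correct bits and 14−7=7 errors.

4 correct bits and 7 errors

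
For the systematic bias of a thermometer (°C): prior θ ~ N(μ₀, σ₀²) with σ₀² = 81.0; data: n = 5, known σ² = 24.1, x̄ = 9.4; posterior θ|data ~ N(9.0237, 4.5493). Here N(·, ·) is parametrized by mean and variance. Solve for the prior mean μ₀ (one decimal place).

μ₀ = 2.7

With known observation variance, the Normal–Normal posterior has precision τ_n = τ₀ + n/σ² and mean μ_n = (τ₀μ₀ + (n/σ²)x̄)/τ_n.
Here τ₀ = 1/81.0 = 0.012346 and τ_data = 5/24.1 = 0.207469, so τ_n = 0.219815.
Rearranging for μ₀: μ₀ = (μ_n·τ_n − τ_data·x̄)/τ₀ = (9.0237·0.219815 − 0.207469·9.4) / 0.012346 = 0.033336/0.012346 ≈ 2.7.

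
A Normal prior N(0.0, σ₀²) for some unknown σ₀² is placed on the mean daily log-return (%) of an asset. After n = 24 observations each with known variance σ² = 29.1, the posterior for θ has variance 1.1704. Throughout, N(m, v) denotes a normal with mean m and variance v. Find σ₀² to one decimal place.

Posterior precision equals prior precision plus data precision: 1/σ_n² = 1/σ₀² + n/σ².
So 1/σ₀² = 1/1.1704 − 24/29.1 = 0.854409 − 0.824742 = 0.029667.
Hence σ₀² = 1/0.029667 ≈ 33.7.

σ₀² = 33.7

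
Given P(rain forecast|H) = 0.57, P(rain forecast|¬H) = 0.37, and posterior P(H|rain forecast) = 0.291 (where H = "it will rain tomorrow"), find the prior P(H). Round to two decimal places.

P(H) = 0.21

In odds form, posterior odds = prior odds × likelihood ratio, so prior odds = posterior odds ÷ LR.
Posterior odds = 0.291/(1−0.291) = 0.4104. LR = 0.57/0.37 = 1.5405.
Prior odds = 0.4104/1.5405 = 0.2664, so P(H) = 0.2664/(1+0.2664) ≈ 0.21.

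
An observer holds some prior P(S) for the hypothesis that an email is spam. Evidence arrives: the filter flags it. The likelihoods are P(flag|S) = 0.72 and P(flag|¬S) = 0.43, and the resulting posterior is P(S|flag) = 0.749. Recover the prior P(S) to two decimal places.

P(S) = 0.64

In odds form, posterior odds = prior odds × likelihood ratio, so prior odds = posterior odds ÷ LR.
Posterior odds = 0.749/(1−0.749) = 2.9841. LR = 0.72/0.43 = 1.6744.
Prior odds = 2.9841/1.6744 = 1.7822, so P(S) = 1.7822/(1+1.7822) ≈ 0.64.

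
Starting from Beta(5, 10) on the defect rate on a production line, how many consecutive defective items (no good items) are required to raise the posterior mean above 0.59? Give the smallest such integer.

k = 10

After k defective items and 0 good items the posterior is Beta(5+k, 10), with mean (5+k)/(5+10+k).
Set (5+k)/(15+k) > 0.59 and solve: k > (0.59·15 − 5)/(1 − 0.59) = 9.390.
The smallest integer exceeding 9.390 is 10.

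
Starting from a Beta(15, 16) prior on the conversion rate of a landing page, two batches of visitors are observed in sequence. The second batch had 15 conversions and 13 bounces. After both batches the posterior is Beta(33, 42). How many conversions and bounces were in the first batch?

3 conversions and 13 bounces

Because Beta–binomial updating is additive in the counts, the combined data contributed (α_post−α_prior, β_post−β_prior) successes and failures.
Total across both batches: 33−15=18 conversions, 42−16=26 bounces.
Subtract the second batch: 18−15=3 conversions and 26−13=13 bounces.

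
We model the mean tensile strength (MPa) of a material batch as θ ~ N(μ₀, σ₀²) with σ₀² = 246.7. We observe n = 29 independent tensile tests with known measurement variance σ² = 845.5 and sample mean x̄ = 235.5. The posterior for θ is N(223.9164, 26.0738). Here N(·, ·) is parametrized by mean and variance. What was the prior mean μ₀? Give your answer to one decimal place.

With known observation variance, the Normal–Normal posterior has precision τ_n = τ₀ + n/σ² and mean μ_n = (τ₀μ₀ + (n/σ²)x̄)/τ_n.
Here τ₀ = 1/246.7 = 0.004054 and τ_data = 29/845.5 = 0.034299, so τ_n = 0.038353.
Rearranging for μ₀: μ₀ = (μ_n·τ_n − τ_data·x̄)/τ₀ = (223.9164·0.038353 − 0.034299·235.5) / 0.004054 = 0.510451/0.004054 ≈ 125.9.

μ₀ = 125.9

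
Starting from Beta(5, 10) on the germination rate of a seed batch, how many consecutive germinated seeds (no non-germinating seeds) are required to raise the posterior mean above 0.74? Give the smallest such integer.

k = 24

After k germinated seeds and 0 non-germinating seeds the posterior is Beta(5+k, 10), with mean (5+k)/(5+10+k).
Set (5+k)/(15+k) > 0.74 and solve: k > (0.74·15 − 5)/(1 − 0.74) = 23.462.
The smallest integer exceeding 23.462 is 24.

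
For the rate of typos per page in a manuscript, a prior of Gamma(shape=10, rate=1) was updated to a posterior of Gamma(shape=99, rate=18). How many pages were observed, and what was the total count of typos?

Gamma–Poisson conjugacy: posterior shape = α + Σxᵢ, posterior rate = β + n.
Matching: Σxᵢ = 99 − 10 = 89 and n = 18 − 1 = 17.

n = 17 pages with total 89 typos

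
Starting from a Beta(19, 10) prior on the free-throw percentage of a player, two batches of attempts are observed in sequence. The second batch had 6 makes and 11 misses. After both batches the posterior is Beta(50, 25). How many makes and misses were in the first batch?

25 makes and 4 misses

Sequential conjugate updates are equivalent to a single update on the pooled data, so total successes = posterior α − prior α and total failures = posterior β − prior β.
Total across both batches: 50−19=31 makes, 25−10=15 misses.
Subtract the second batch: 31−6=25 makes and 15−11=4 misses.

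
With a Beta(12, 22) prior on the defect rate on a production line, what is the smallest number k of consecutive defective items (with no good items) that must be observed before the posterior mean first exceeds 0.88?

After k defective items and 0 good items the posterior is Beta(12+k, 22), with mean (12+k)/(12+22+k).
Set (12+k)/(34+k) > 0.88 and solve: k > (0.88·34 − 12)/(1 − 0.88) = 149.333.
The smallest integer exceeding 149.333 is 150.

k = 150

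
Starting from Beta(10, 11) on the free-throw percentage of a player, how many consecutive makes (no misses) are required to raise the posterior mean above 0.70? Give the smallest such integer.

After k makes and 0 misses the posterior is Beta(10+k, 11), with mean (10+k)/(10+11+k).
Set (10+k)/(21+k) > 0.70 and solve: k > (0.70·21 − 10)/(1 − 0.70) = 15.667.
The smallest integer exceeding 15.667 is 16, and checking k=16: (26)/(37) = 0.7027 > 0.70.

k = 16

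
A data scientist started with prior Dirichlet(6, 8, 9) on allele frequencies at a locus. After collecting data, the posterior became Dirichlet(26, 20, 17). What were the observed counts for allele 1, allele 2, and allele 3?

For a Dirichlet(α) prior with multinomial counts c, the posterior is Dirichlet(α + c) componentwise.
Counts are posterior − prior componentwise: 26−6=20, 20−8=12, 17−9=8.

counts (20, 12, 8)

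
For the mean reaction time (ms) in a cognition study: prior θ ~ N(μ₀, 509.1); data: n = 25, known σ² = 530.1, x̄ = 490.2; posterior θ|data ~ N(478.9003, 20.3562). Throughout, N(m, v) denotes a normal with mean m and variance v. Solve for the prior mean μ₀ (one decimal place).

With known observation variance, the Normal–Normal posterior has precision τ_n = τ₀ + n/σ² and mean μ_n = (τ₀μ₀ + (n/σ²)x̄)/τ_n.
Here τ₀ = 1/509.1 = 0.001964 and τ_data = 25/530.1 = 0.047161, so τ_n = 0.049125.
Rearranging for μ₀: μ₀ = (μ_n·τ_n − τ_data·x̄)/τ₀ = (478.9003·0.049125 − 0.047161·490.2) / 0.001964 = 0.407655/0.001964 ≈ 207.6.

μ₀ = 207.6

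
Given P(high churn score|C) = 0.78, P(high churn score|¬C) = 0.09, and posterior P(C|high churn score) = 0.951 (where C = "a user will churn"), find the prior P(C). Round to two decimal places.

P(C) = 0.69

In odds form, posterior odds = prior odds × likelihood ratio, so prior odds = posterior odds ÷ LR.
Posterior odds = 0.951/(1−0.951) = 19.4082. LR = 0.78/0.09 = 8.6667.
Prior odds = 19.4082/8.6667 = 2.2394, so P(C) = 2.2394/(1+2.2394) ≈ 0.69.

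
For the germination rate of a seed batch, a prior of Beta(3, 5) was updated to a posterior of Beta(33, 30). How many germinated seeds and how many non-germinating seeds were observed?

30 germinated seeds and 25 non-germinating seeds

A Beta(a, b) prior with s successes and f failures in binomial data gives a Beta(a+s, b+f) posterior.
So s = 33 − 3 = 30 and f = 30 − 5 = 25.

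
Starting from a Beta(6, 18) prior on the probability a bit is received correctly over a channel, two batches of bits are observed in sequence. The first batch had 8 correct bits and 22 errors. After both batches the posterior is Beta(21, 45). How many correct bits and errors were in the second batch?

Because Beta–binomial updating is additive in the counts, the combined data contributed (α_post−α_prior, β_post−β_prior) successes and failures.
Total across both batches: 21−6=15 correct bits, 45−18=27 errors.
Subtract the first batch: 15−8=7 correct bits and 27−22=5 errors.

7 correct bits and 5 errors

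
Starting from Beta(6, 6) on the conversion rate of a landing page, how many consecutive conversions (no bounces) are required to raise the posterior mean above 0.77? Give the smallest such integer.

After k conversions and 0 bounces the posterior is Beta(6+k, 6), with mean (6+k)/(6+6+k).
Set (6+k)/(12+k) > 0.77 and solve: k > (0.77·12 − 6)/(1 − 0.77) = 14.087.
The smallest integer exceeding 14.087 is 15.

k = 15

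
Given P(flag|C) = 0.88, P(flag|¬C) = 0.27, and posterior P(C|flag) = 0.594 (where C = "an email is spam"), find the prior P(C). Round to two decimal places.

Bayes' rule in odds form gives O(C|E) = O(C)·[P(E|C)/P(E|¬C)], hence O(C) = O(C|E)/LR.
Posterior odds = 0.594/(1−0.594) = 1.4631. LR = 0.88/0.27 = 3.2593.
Prior odds = 1.4631/3.2593 = 0.4489, so P(C) = 0.4489/(1+0.4489) ≈ 0.31.

P(C) = 0.31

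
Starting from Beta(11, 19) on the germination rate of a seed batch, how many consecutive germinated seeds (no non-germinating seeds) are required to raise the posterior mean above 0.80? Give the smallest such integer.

k = 66

After k germinated seeds and 0 non-germinating seeds the posterior is Beta(11+k, 19), with mean (11+k)/(11+19+k).
Set (11+k)/(30+k) > 0.80 and solve: k > (0.80·30 − 11)/(1 − 0.80) = 65.000.
The smallest integer exceeding 65.000 is 66, and checking k=66: (77)/(96) = 0.8021 > 0.80.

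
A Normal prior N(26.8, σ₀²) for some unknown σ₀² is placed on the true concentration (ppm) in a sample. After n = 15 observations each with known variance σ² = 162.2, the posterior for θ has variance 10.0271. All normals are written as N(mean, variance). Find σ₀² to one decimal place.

Posterior precision equals prior precision plus data precision: 1/σ_n² = 1/σ₀² + n/σ².
So 1/σ₀² = 1/10.0271 − 15/162.2 = 0.099730 − 0.092478 = 0.007252.
Hence σ₀² = 1/0.007252 ≈ 137.9.

σ₀² = 137.9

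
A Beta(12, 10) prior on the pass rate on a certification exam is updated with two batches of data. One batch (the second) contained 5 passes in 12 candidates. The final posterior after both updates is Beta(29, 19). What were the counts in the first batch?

Sequential conjugate updates are equivalent to a single update on the pooled data, so total successes = posterior α − prior α and total failures = posterior β − prior β.
Total across both batches: 29−12=17 passes, 19−10=9 failures.
Subtract the second batch: 17−5=12 passes and 9−7=2 failures.

12 passes and 2 failures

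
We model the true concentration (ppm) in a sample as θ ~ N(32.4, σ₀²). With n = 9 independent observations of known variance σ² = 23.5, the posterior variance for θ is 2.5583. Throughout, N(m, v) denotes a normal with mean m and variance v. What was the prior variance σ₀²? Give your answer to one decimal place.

σ₀² = 126.5

Posterior precision equals prior precision plus data precision: 1/σ_n² = 1/σ₀² + n/σ².
So 1/σ₀² = 1/2.5583 − 9/23.5 = 0.390885 − 0.382979 = 0.007906.
Hence σ₀² = 1/0.007906 ≈ 126.5.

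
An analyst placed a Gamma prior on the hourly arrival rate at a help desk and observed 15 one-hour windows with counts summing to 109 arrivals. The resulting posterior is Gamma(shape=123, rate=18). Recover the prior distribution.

Gamma(shape=14, rate=3)

A Gamma(α, β) prior (rate parametrization) on a Poisson rate with n observations summing to S gives posterior Gamma(α+S, β+n).
So α = 123 − 109 = 14 and β = 18 − 15 = 3.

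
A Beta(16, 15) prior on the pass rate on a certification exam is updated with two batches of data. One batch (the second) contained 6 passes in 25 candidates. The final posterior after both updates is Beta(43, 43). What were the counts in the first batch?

Sequential conjugate updates are equivalent to a single update on the pooled data, so total successes = posterior α − prior α and total failures = posterior β − prior β.
Total across both batches: 43−16=27 passes, 43−15=28 failures.
Subtract the second batch: 27−6=21 passes and 28−19=9 failures.

21 passes and 9 failures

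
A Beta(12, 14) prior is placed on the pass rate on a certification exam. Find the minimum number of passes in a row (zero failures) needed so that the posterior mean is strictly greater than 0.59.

k = 9

After k passes and 0 failures the posterior is Beta(12+k, 14), with mean (12+k)/(12+14+k).
Set (12+k)/(26+k) > 0.59 and solve: k > (0.59·26 − 12)/(1 − 0.59) = 8.146.
The smallest integer exceeding 8.146 is 9.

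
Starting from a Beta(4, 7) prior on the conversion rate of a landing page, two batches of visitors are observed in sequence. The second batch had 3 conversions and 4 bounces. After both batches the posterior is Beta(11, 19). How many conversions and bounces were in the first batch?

Because Beta–binomial updating is additive in the counts, the combined data contributed (α_post−α_prior, β_post−β_prior) successes and failures.
Total across both batches: 11−4=7 conversions, 19−7=12 bounces.
Subtract the second batch: 7−3=4 conversions and 12−4=8 bounces.

4 conversions and 8 bounces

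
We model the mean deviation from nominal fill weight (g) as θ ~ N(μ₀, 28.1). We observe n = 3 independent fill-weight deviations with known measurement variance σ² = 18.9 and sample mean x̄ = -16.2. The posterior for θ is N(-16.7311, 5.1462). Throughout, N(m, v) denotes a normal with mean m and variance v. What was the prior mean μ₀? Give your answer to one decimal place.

With known observation variance, the Normal–Normal posterior has precision τ_n = τ₀ + n/σ² and mean μ_n = (τ₀μ₀ + (n/σ²)x̄)/τ_n.
Here τ₀ = 1/28.1 = 0.035587 and τ_data = 3/18.9 = 0.158730, so τ_n = 0.194317.
Rearranging for μ₀: μ₀ = (μ_n·τ_n − τ_data·x̄)/τ₀ = (-16.7311·0.194317 − 0.158730·-16.2) / 0.035587 = -0.679711/0.035587 ≈ -19.1.

μ₀ = -19.1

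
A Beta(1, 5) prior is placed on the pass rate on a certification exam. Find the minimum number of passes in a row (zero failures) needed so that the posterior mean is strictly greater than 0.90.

k = 45

After k passes and 0 failures the posterior is Beta(1+k, 5), with mean (1+k)/(1+5+k).
Set (1+k)/(6+k) > 0.90 and solve: k > (0.90·6 − 1)/(1 − 0.90) = 44.000.
The smallest integer exceeding 44.000 is 45, and checking k=45: (46)/(51) = 0.9020 > 0.90.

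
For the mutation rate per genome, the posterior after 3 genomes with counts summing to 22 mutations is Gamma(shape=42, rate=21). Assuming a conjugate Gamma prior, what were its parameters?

Gamma(shape=20, rate=18)

A Gamma(α, β) prior (rate parametrization) on a Poisson rate with n observations summing to S gives posterior Gamma(α+S, β+n).
So α = 42 − 22 = 20 and β = 21 − 3 = 18.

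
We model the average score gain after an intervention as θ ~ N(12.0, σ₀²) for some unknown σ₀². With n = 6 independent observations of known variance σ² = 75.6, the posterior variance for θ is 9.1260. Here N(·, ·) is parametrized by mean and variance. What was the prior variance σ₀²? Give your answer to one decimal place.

Posterior precision equals prior precision plus data precision: 1/σ_n² = 1/σ₀² + n/σ².
So 1/σ₀² = 1/9.1260 − 6/75.6 = 0.109577 − 0.079365 = 0.030212.
Hence σ₀² = 1/0.030212 ≈ 33.1.

σ₀² = 33.1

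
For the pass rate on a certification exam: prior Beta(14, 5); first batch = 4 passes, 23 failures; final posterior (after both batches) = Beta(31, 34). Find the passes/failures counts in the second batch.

13 passes and 6 failures

Sequential conjugate updates are equivalent to a single update on the pooled data, so total successes = posterior α − prior α and total failures = posterior β − prior β.
Total across both batches: 31−14=17 passes, 34−5=29 failures.
Subtract the first batch: 17−4=13 passes and 29−23=6 failures.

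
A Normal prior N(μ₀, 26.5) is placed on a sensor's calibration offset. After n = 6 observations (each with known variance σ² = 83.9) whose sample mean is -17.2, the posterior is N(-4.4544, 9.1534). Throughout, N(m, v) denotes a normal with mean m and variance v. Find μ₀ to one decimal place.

μ₀ = 19.7

With known observation variance, the Normal–Normal posterior has precision τ_n = τ₀ + n/σ² and mean μ_n = (τ₀μ₀ + (n/σ²)x̄)/τ_n.
Here τ₀ = 1/26.5 = 0.037736 and τ_data = 6/83.9 = 0.071514, so τ_n = 0.109250.
Rearranging for μ₀: μ₀ = (μ_n·τ_n − τ_data·x̄)/τ₀ = (-4.4544·0.109250 − 0.071514·-17.2) / 0.037736 = 0.743398/0.037736 ≈ 19.7.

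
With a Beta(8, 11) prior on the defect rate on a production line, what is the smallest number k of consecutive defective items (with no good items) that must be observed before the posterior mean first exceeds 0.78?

After k defective items and 0 good items the posterior is Beta(8+k, 11), with mean (8+k)/(8+11+k).
Set (8+k)/(19+k) > 0.78 and solve: k > (0.78·19 − 8)/(1 − 0.78) = 31.000.
The smallest integer exceeding 31.000 is 32, and checking k=32: (40)/(51) = 0.7843 > 0.78.

k = 32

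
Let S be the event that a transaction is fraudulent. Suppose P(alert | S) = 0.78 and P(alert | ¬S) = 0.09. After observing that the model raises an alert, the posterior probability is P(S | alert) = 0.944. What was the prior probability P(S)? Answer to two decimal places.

Bayes' rule in odds form gives O(S|E) = O(S)·[P(E|S)/P(E|¬S)], hence O(S) = O(S|E)/LR.
Posterior odds = 0.944/(1−0.944) = 16.8571. LR = 0.78/0.09 = 8.6667.
Prior odds = 16.8571/8.6667 = 1.9450, so P(S) = 1.9450/(1+1.9450) ≈ 0.66.

P(S) = 0.66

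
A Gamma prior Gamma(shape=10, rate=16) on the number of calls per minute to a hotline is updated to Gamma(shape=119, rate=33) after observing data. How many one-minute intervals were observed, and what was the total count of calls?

n = 17 one-minute intervals with total 109 calls

A Gamma(α, β) prior (rate parametrization) on a Poisson rate with n observations summing to S gives posterior Gamma(α+S, β+n).
Matching: Σxᵢ = 119 − 10 = 109 and n = 33 − 16 = 17.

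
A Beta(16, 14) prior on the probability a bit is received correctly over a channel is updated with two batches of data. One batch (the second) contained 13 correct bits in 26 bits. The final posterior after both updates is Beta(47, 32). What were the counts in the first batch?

18 correct bits and 5 errors

Because Beta–binomial updating is additive in the counts, the combined data contributed (α_post−α_prior, β_post−β_prior) successes and failures.
Total across both batches: 47−16=31 correct bits, 32−14=18 errors.
Subtract the second batch: 31−13=18 correct bits and 18−13=5 errors.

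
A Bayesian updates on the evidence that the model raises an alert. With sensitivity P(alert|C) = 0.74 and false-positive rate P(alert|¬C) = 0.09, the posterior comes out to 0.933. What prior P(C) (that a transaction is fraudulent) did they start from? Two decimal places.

Bayes' rule in odds form gives O(C|E) = O(C)·[P(E|C)/P(E|¬C)], hence O(C) = O(C|E)/LR.
Posterior odds = 0.933/(1−0.933) = 13.9254. LR = 0.74/0.09 = 8.2222.
Prior odds = 13.9254/8.2222 = 1.6936, so P(C) = 1.6936/(1+1.6936) ≈ 0.63.

P(C) = 0.63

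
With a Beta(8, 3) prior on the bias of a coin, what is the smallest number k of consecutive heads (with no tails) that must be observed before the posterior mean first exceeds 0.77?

After k heads and 0 tails the posterior is Beta(8+k, 3), with mean (8+k)/(8+3+k).
Set (8+k)/(11+k) > 0.77 and solve: k > (0.77·11 − 8)/(1 − 0.77) = 2.043.
The smallest integer exceeding 2.043 is 3, and checking k=3: (11)/(14) = 0.7857 > 0.77.

k = 3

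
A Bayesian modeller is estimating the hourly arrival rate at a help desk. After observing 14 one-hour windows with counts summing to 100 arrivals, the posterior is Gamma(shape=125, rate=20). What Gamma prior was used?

Gamma(shape=25, rate=6)

A Gamma(α, β) prior (rate parametrization) on a Poisson rate with n observations summing to S gives posterior Gamma(α+S, β+n).
So α = 125 − 100 = 25 and β = 20 − 14 = 6.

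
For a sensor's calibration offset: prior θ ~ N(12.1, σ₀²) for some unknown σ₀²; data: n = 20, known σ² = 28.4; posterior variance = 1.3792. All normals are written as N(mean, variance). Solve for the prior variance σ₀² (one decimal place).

Posterior precision equals prior precision plus data precision: 1/σ_n² = 1/σ₀² + n/σ².
So 1/σ₀² = 1/1.3792 − 20/28.4 = 0.725058 − 0.704225 = 0.020833.
Hence σ₀² = 1/0.020833 ≈ 48.0.

σ₀² = 48.0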